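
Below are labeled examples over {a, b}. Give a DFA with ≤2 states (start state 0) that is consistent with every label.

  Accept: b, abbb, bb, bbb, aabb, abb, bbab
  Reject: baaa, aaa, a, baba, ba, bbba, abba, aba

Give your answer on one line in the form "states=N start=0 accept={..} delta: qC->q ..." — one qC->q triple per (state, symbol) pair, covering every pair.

Grow the machine one transition at a time. Run the examples from 0; the earliest place one falls off (shortest prefix, ties alphabetical) gets sent to the lowest-numbered state that keeps every Accept/Reject pair distinguishable — a pair clashes when both reach the same state with identical unread suffix — and to a fresh state only if none does.
a: 0a undefined. 0a->0: ok.
b: 0b undefined. 0b->0: no, b/baaa meet in 0. Open state 1: 0b->1.
ba: 1a undefined. 1a->0: ok.
bb: 1b undefined. 1b->0: no, bb/baaa meet in 0. 1b->1: ok.
All examples now run through 2 states with every (state, symbol) defined. Accept strings end in {1}, Reject strings end in {0}; accept={1}.

states=2 start=0 accept={1} delta: 0a->0 0b->1 1a->0 1b->1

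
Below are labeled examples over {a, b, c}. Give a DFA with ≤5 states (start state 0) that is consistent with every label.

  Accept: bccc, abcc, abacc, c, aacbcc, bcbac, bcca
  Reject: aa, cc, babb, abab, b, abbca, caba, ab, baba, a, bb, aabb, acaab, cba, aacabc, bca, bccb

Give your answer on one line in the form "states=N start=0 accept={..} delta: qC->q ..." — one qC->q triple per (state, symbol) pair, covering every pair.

Fold the examples into a partial DFA from state 0: repeatedly fix the first undefined (state, symbol) met by the shortest-then-alphabetical prefix, trying targets in increasing order and rejecting any under which an Accept and a Reject string meet in one state with the same remainder; add a state when all current targets are rejected. Accepting states are where Accept strings end.
a: 0a undefined. 0a->0: ok.
b: 0b undefined. 0b->0: no, abcc/cc meet in 0 with "cc" left. Open state 1: 0b->1.
c: 0c undefined. 0c->0: no, c/aa meet in 0. 0c->1: no, c/b meet in 1. Open state 2: 0c->2.
ba: 1a undefined. 1a->0: no, abacc/cc meet in 2 with "c" left. 1a->1: ok.
bb: 1b undefined. 1b->0: ok.
bc: 1c undefined. 1c->0: no, bccc/cc meet in 2 with "c" left. 1c->1: no, bccc/babb meet in 1. 1c->2: no, abcc/cc meet in 2 with "c" left. Open state 3: 1c->3.
ca: 2a undefined. 2a->0: ok.
cb: 2b undefined. 2b->0: no, aacbcc/cc meet in 2 with "c" left. 2b->1: ok.
cc: 2c undefined. 2c->0: ok.
bca: 3a undefined. 3a->0: ok.
bcb: 3b undefined. 3b->0: ok.
bcc: 3c undefined. 3c->0: no, abcc/aa meet in 0. 3c->1: no, bccc/aacabc meet in 3. 3c->2: no, bccc/aa meet in 0. 3c->3: no, bccc/aacabc meet in 3. Open state 4: 3c->4.
bcca: 4a undefined. 4a->0: no, bcca/aa meet in 0. 4a->1: no, bcca/babb meet in 1. 4a->2: ok.
bccb: 4b undefined. 4b->0: ok.
bccc: 4c undefined. 4c->0: no, bccc/aa meet in 0. 4c->1: no, bccc/babb meet in 1. 4c->2: ok.
All examples now run through 5 states with every (state, symbol) defined. Accept strings end in {2,4}, Reject strings end in {0,1,3}; accept={2,4}.

states=5 start=0 accept={2,4} delta: 0a->0 0b->1 0c->2 1a->1 1b->0 1c->3 2a->0 2b->1 2c->0 3a->0 3b->0 3c->4 4a->2 4b->0 4c->2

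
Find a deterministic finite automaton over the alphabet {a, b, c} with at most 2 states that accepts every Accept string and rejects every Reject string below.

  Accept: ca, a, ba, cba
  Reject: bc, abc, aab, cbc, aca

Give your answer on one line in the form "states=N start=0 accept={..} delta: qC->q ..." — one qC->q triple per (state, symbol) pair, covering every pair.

states=2 start=0 accept={1} delta: 0a->1 0b->0 0c->0 1a->0 1b->0 1c->1

Grow the machine one transition at a time. Run the examples from 0; the earliest place one falls off (shortest prefix, ties alphabetical) gets sent to the lowest-numbered state that keeps every Accept/Reject pair distinguishable — a pair clashes when both reach the same state with identical unread suffix — and to a fresh state only if none does.
a: 0a undefined. 0a->0: no, ca/aca meet in 0 with "ca" left. Open state 1: 0a->1.
b: 0b undefined. 0b->0: ok.
c: 0c undefined. 0c->0: ok.
aa: 1a undefined. 1a->0: ok.
ab: 1b undefined. 1b->0: ok.
ac: 1c undefined. 1c->0: no, ca/aca meet in 1. 1c->1: ok.
All examples now run through 2 states with every (state, symbol) defined. Accept strings end in {1}, Reject strings end in {0}; accept={1}.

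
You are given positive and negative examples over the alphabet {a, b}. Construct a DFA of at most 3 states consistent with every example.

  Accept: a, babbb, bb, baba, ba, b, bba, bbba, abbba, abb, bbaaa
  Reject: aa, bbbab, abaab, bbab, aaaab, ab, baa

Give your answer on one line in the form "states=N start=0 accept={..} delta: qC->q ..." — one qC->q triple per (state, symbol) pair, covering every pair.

Fold the examples into a partial DFA from state 0: repeatedly fix the first undefined (state, symbol) met by the shortest-then-alphabetical prefix, trying targets in increasing order and rejecting any under which an Accept and a Reject string meet in one state with the same remainder; add a state when all current targets are rejected. Accepting states are where Accept strings end.
a: 0a undefined. 0a->0: no, a/aa meet in 0. Open state 1: 0a->1.
b: 0b undefined. 0b->0: ok.
aa: 1a undefined. 1a->0: no, bb/aa meet in 0. 1a->1: no, a/aa meet in 1. Open state 2: 1a->2.
ab: 1b undefined. 1b->0: no, babbb/bbbab meet in 0. 1b->1: no, a/bbbab meet in 1. 1b->2: ok.
aaa: 2a undefined. 2a->0: ok.
abb: 2b undefined. 2b->0: ok.
All examples now run through 3 states with every (state, symbol) defined. Accept strings end in {0,1}, Reject strings end in {2}; accept={0,1}.

states=3 start=0 accept={0,1} delta: 0a->1 0b->0 1a->2 1b->2 2a->0 2b->0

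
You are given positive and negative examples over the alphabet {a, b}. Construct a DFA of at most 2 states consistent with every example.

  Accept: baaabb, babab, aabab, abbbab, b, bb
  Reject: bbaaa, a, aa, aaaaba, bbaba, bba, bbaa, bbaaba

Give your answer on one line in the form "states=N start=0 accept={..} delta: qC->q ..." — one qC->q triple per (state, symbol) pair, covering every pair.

State merging on the prefix tree: take the shortest (then alphabetical) example prefix whose next move is undefined and point that move at state 0, else 1, else 2, ...; a target is out if some Accept/Reject pair would then sit in one state with the same input left (inseparable). If every existing state is out, open a new one.
a: 0a undefined. 0a->0: ok.
b: 0b undefined. 0b->0: no, baaabb/bbaaa meet in 0. Open state 1: 0b->1.
ba: 1a undefined. 1a->0: ok.
bb: 1b undefined. 1b->0: no, baaabb/bbaaa meet in 0. 1b->1: ok.
All examples now run through 2 states with every (state, symbol) defined. Accept strings end in {1}, Reject strings end in {0}; accept={1}.

states=2 start=0 accept={1} delta: 0a->0 0b->1 1a->0 1b->1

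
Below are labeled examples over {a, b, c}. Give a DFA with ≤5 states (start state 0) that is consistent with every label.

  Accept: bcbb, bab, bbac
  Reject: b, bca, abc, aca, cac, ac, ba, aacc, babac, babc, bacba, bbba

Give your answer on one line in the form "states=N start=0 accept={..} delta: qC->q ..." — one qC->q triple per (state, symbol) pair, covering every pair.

states=4 start=0 accept={3} delta: 0a->0 0b->1 0c->0 1a->2 1b->1 1c->2 2a->0 2b->3 2c->3 3a->0 3b->3 3c->0

Fold the examples into a partial DFA from state 0: repeatedly fix the first undefined (state, symbol) met by the shortest-then-alphabetical prefix, trying targets in increasing order and rejecting any under which an Accept and a Reject string meet in one state with the same remainder; add a state when all current targets are rejected. Accepting states are where Accept strings end.
a: 0a undefined. 0a->0: ok.
b: 0b undefined. 0b->0: no, bab/b meet in 0. Open state 1: 0b->1.
c: 0c undefined. 0c->0: ok.
ba: 1a undefined. 1a->0: no, bab/b meet in 1. 1a->1: no, bbac/babac meet in 1 with "bac" left. Open state 2: 1a->2.
bb: 1b undefined. 1b->0: no, bbac/aca meet in 0. 1b->1: ok.
bc: 1c undefined. 1c->0: no, bcbb/b meet in 1. 1c->1: no, bcbb/b meet in 1. 1c->2: ok.
bab: 2b undefined. 2b->0: no, bcbb/b meet in 1. 2b->1: no, bcbb/b meet in 1. 2b->2: no, bcbb/abc meet in 2. Open state 3: 2b->3.
bac: 2c undefined. 2c->0: no, bbac/aca meet in 0. 2c->1: no, bbac/b meet in 1. 2c->2: no, bbac/abc meet in 2. 2c->3: ok.
bca: 2a undefined. 2a->0: ok.
baba: 3a undefined. 3a->0: ok.
babc: 3c undefined. 3c->0: ok.
bacb: 3b undefined. 3b->0: no, bcbb/bca meet in 0. 3b->1: no, bcbb/b meet in 1. 3b->2: no, bcbb/abc meet in 2. 3b->3: ok.
All examples now run through 4 states with every (state, symbol) defined. Accept strings end in {3}, Reject strings end in {0,1,2}; accept={3}.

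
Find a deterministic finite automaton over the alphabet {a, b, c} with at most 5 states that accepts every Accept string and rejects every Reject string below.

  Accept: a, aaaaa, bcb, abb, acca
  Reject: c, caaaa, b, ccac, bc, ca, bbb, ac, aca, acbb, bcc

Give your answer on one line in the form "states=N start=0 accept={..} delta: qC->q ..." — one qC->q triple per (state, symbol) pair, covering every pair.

states=3 start=0 accept={0} delta: 0a->0 0b->1 0c->1 1a->1 1b->0 1c->2 2a->0 2b->0 2c->1

State merging on the prefix tree: take the shortest (then alphabetical) example prefix whose next move is undefined and point that move at state 0, else 1, else 2, ...; a target is out if some Accept/Reject pair would then sit in one state with the same input left (inseparable). If every existing state is out, open a new one.
a: 0a undefined. 0a->0: ok.
b: 0b undefined. 0b->0: no, a/b meet in 0. Open state 1: 0b->1.
c: 0c undefined. 0c->0: no, a/c meet in 0. 0c->1: ok.
bb: 1b undefined. 1b->0: ok.
bc: 1c undefined. 1c->0: no, a/bc meet in 0. 1c->1: no, acca/ca meet in 1 with "a" left. Open state 2: 1c->2.
ca: 1a undefined. 1a->0: no, a/caaaa meet in 0. 1a->1: ok.
bcb: 2b undefined. 2b->0: ok.
bcc: 2c undefined. 2c->0: no, a/bcc meet in 0. 2c->1: ok.
cca: 2a undefined. 2a->0: ok.
All examples now run through 3 states with every (state, symbol) defined. Accept strings end in {0}, Reject strings end in {1,2}; accept={0}.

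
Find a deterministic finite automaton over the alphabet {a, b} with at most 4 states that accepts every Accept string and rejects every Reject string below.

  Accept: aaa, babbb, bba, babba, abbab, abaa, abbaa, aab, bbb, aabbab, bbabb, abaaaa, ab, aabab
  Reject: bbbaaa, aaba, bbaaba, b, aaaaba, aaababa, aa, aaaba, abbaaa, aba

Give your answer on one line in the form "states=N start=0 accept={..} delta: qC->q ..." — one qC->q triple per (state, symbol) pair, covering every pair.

states=4 start=0 accept={1} delta: 0a->1 0b->2 1a->3 1b->1 2a->0 2b->3 3a->1 3b->1

Fold the examples into a partial DFA from state 0: repeatedly fix the first undefined (state, symbol) met by the shortest-then-alphabetical prefix, trying targets in increasing order and rejecting any under which an Accept and a Reject string meet in one state with the same remainder; add a state when all current targets are rejected. Accepting states are where Accept strings end.
a: 0a undefined. 0a->0: no, aaa/aa meet in 0. Open state 1: 0a->1.
b: 0b undefined. 0b->0: no, aaa/bbbaaa meet in 1 with "aa" left. 0b->1: no, bba/aba meet in 1 with "ba" left. Open state 2: 0b->2.
aa: 1a undefined. 1a->0: no, aab/b meet in 2. 1a->1: no, aaa/aa meet in 1. 1a->2: no, bba/aaba meet in 2 with "ba" left. Open state 3: 1a->3.
ab: 1b undefined. 1b->0: no, abaa/aa meet in 3. 1b->1: ok.
ba: 2a undefined. 2a->0: ok.
bb: 2b undefined. 2b->0: no, babbb/b meet in 2. 2b->1: no, bba/aa meet in 3. 2b->2: no, babbb/b meet in 2. 2b->3: ok.
aaa: 3a undefined. 3a->0: no, aaa/aaababa meet in 0. 3a->1: ok.
aab: 3b undefined. 3b->0: no, aaa/bbbaaa meet in 1. 3b->1: ok.
All examples now run through 4 states with every (state, symbol) defined. Accept strings end in {1}, Reject strings end in {2,3}; accept={1}.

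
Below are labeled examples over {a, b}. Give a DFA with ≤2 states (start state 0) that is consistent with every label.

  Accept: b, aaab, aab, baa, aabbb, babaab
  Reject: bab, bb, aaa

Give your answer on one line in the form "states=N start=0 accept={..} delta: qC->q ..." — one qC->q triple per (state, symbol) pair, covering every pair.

State merging on the prefix tree: take the shortest (then alphabetical) example prefix whose next move is undefined and point that move at state 0, else 1, else 2, ...; a target is out if some Accept/Reject pair would then sit in one state with the same input left (inseparable). If every existing state is out, open a new one.
a: 0a undefined. 0a->0: ok.
b: 0b undefined. 0b->0: no, b/bab meet in 0. Open state 1: 0b->1.
ba: 1a undefined. 1a->0: no, b/bab meet in 1. 1a->1: ok.
bb: 1b undefined. 1b->0: ok.
All examples now run through 2 states with every (state, symbol) defined. Accept strings end in {1}, Reject strings end in {0}; accept={1}.

states=2 start=0 accept={1} delta: 0a->0 0b->1 1a->1 1b->0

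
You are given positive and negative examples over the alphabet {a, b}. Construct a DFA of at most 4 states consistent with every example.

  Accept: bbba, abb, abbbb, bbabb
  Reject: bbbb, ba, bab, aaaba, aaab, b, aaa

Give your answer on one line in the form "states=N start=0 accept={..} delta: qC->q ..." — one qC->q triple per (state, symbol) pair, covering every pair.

State merging on the prefix tree: take the shortest (then alphabetical) example prefix whose next move is undefined and point that move at state 0, else 1, else 2, ...; a target is out if some Accept/Reject pair would then sit in one state with the same input left (inseparable). If every existing state is out, open a new one.
a: 0a undefined. 0a->0: no, abbbb/bbbb meet in 0 with "bbbb" left. Open state 1: 0a->1.
b: 0b undefined. 0b->0: no, bbba/ba meet in 1. 0b->1: ok.
aa: 1a undefined. 1a->0: ok.
ab: 1b undefined. 1b->0: no, bbba/bbbb meet in 0. 1b->1: no, bbba/ba meet in 0. Open state 2: 1b->2.
abb: 2b undefined. 2b->0: no, bbba/bbbb meet in 1. 2b->1: no, bbba/ba meet in 0. 2b->2: no, bbba/aaaba meet in 2 with "a" left. Open state 3: 2b->3.
bba: 2a undefined. 2a->0: no, bbabb/aaab meet in 2. 2a->1: ok.
abbb: 3b undefined. 3b->0: no, abbbb/bab meet in 1. 3b->1: no, abbbb/aaab meet in 2. 3b->2: ok.
bbba: 3a undefined. 3a->0: no, bbba/ba meet in 0. 3a->1: no, bbba/bab meet in 1. 3a->2: no, bbba/bbbb meet in 2. 3a->3: ok.
All examples now run through 4 states with every (state, symbol) defined. Accept strings end in {3}, Reject strings end in {0,1,2}; accept={3}.

states=4 start=0 accept={3} delta: 0a->1 0b->1 1a->0 1b->2 2a->1 2b->3 3a->3 3b->2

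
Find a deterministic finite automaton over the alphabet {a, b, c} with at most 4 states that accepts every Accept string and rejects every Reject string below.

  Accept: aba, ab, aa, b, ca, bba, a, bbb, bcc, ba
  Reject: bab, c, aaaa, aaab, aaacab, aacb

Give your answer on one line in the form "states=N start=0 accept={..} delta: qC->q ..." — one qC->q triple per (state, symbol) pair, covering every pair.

Fold the examples into a partial DFA from state 0: repeatedly fix the first undefined (state, symbol) met by the shortest-then-alphabetical prefix, trying targets in increasing order and rejecting any under which an Accept and a Reject string meet in one state with the same remainder; add a state when all current targets are rejected. Accepting states are where Accept strings end.
a: 0a undefined. 0a->0: no, ab/aaab meet in 0 with "b" left. Open state 1: 0a->1.
b: 0b undefined. 0b->0: no, ab/bab meet in 1 with "b" left. 0b->1: ok.
c: 0c undefined. 0c->0: ok.
aa: 1a undefined. 1a->0: no, ab/aaab meet in 1 with "b" left. 1a->1: no, ab/bab meet in 1 with "b" left. Open state 2: 1a->2.
ab: 1b undefined. 1b->0: no, ab/c meet in 0. 1b->1: ok.
bc: 1c undefined. 1c->0: no, bcc/c meet in 0. 1c->1: ok.
aaa: 2a undefined. 2a->0: no, ab/aaaa meet in 1. 2a->1: no, aba/aaaa meet in 2. 2a->2: no, aba/aaaa meet in 2. Open state 3: 2a->3.
aac: 2c undefined. 2c->0: no, ab/aacb meet in 1. 2c->1: no, ab/aacb meet in 1. 2c->2: ok.
bab: 2b undefined. 2b->0: ok.
aaaa: 3a undefined. 3a->0: ok.
aaab: 3b undefined. 3b->0: ok.
aaac: 3c undefined. 3c->0: no, ab/aaacab meet in 1. 3c->1: ok.
All examples now run through 4 states with every (state, symbol) defined. Accept strings end in {1,2}, Reject strings end in {0}; accept={1,2}.

states=4 start=0 accept={1,2} delta: 0a->1 0b->1 0c->0 1a->2 1b->1 1c->1 2a->3 2b->0 2c->2 3a->0 3b->0 3c->1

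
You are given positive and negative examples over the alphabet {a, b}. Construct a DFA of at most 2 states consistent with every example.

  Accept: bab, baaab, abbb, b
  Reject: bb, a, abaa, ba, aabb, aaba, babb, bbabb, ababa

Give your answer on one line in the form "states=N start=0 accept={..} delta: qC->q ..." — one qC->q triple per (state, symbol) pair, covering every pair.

states=2 start=0 accept={1} delta: 0a->0 0b->1 1a->0 1b->0

State merging on the prefix tree: take the shortest (then alphabetical) example prefix whose next move is undefined and point that move at state 0, else 1, else 2, ...; a target is out if some Accept/Reject pair would then sit in one state with the same input left (inseparable). If every existing state is out, open a new one.
a: 0a undefined. 0a->0: ok.
b: 0b undefined. 0b->0: no, bab/bb meet in 0. Open state 1: 0b->1.
ba: 1a undefined. 1a->0: ok.
bb: 1b undefined. 1b->0: ok.
All examples now run through 2 states with every (state, symbol) defined. Accept strings end in {1}, Reject strings end in {0}; accept={1}.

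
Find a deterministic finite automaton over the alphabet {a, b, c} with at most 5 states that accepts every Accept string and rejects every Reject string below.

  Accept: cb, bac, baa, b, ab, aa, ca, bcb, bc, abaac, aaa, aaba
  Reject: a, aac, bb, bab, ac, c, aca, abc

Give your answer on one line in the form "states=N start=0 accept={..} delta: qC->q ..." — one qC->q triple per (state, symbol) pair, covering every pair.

states=4 start=0 accept={2,3} delta: 0a->1 0b->2 0c->1 1a->3 1b->3 1c->0 2a->2 2b->0 2c->3 3a->2 3b->2 3c->0

Grow the machine one transition at a time. Run the examples from 0; the earliest place one falls off (shortest prefix, ties alphabetical) gets sent to the lowest-numbered state that keeps every Accept/Reject pair distinguishable — a pair clashes when both reach the same state with identical unread suffix — and to a fresh state only if none does.
a: 0a undefined. 0a->0: no, aa/a meet in 0. Open state 1: 0a->1.
b: 0b undefined. 0b->0: no, bac/ac meet in 1 with "c" left. 0b->1: no, bac/aac meet in 1 with "ac" left. Open state 2: 0b->2.
c: 0c undefined. 0c->0: no, ca/a meet in 1. 0c->1: ok.
aa: 1a undefined. 1a->0: no, aaa/a meet in 1. 1a->1: no, aa/a meet in 1. 1a->2: no, bc/aac meet in 2 with "c" left. Open state 3: 1a->3.
ab: 1b undefined. 1b->0: no, abaac/aac meet in 3 with "c" left. 1b->1: no, cb/a meet in 1. 1b->2: no, bc/abc meet in 2 with "c" left. 1b->3: ok.
ac: 1c undefined. 1c->0: ok.
ba: 2a undefined. 2a->0: no, bac/a meet in 1. 2a->1: no, cb/bab meet in 3. 2a->2: ok.
bb: 2b undefined. 2b->0: ok.
bc: 2c undefined. 2c->0: no, bac/bb meet in 0. 2c->1: no, bac/a meet in 1. 2c->2: no, bcb/bb meet in 0. 2c->3: ok.
aaa: 3a undefined. 3a->0: no, abaac/bb meet in 0. 3a->1: no, abaac/aac meet in 3 with "c" left. 3a->2: ok.
aab: 3b undefined. 3b->0: no, bcb/bb meet in 0. 3b->1: no, bcb/a meet in 1. 3b->2: ok.
aac: 3c undefined. 3c->0: ok.
All examples now run through 4 states with every (state, symbol) defined. Accept strings end in {2,3}, Reject strings end in {0,1}; accept={2,3}.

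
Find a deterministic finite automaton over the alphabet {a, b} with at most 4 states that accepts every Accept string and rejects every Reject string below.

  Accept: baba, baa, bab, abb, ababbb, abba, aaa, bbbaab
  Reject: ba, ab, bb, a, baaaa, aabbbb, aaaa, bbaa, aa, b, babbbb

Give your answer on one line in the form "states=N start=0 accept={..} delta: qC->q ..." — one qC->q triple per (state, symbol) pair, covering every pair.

states=4 start=0 accept={0,3} delta: 0a->1 0b->1 1a->2 1b->2 2a->0 2b->3 3a->3 3b->0

Grow the machine one transition at a time. Run the examples from 0; the earliest place one falls off (shortest prefix, ties alphabetical) gets sent to the lowest-numbered state that keeps every Accept/Reject pair distinguishable — a pair clashes when both reach the same state with identical unread suffix — and to a fresh state only if none does.
a: 0a undefined. 0a->0: no, abb/bb meet in 0 with "bb" left. Open state 1: 0a->1.
b: 0b undefined. 0b->0: no, baa/bbaa meet in 1 with "a" left. 0b->1: ok.
aa: 1a undefined. 1a->0: no, baba/ba meet in 0. 1a->1: no, baa/ba meet in 1. Open state 2: 1a->2.
ab: 1b undefined. 1b->0: no, abb/a meet in 1. 1b->1: no, baa/bbaa meet in 2 with "a" left. 1b->2: ok.
aaa: 2a undefined. 2a->0: ok.
aab: 2b undefined. 2b->0: no, baba/a meet in 1. 2b->1: no, baba/ba meet in 2. 2b->2: no, bab/ba meet in 2. Open state 3: 2b->3.
aabb: 3b undefined. 3b->0: ok.
abba: 3a undefined. 3a->0: no, bbbaab/ba meet in 2. 3a->1: no, baba/a meet in 1. 3a->2: no, baba/ba meet in 2. 3a->3: ok.
All examples now run through 4 states with every (state, symbol) defined. Accept strings end in {0,3}, Reject strings end in {1,2}; accept={0,3}.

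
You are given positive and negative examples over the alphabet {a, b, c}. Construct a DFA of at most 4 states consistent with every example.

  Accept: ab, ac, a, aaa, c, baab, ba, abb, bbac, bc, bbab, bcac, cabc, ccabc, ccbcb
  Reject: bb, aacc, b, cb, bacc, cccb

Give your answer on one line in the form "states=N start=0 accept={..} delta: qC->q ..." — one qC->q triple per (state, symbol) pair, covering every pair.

states=4 start=0 accept={1,2} delta: 0a->1 0b->0 0c->2 1a->1 1b->1 1c->2 2a->0 2b->0 2c->3 3a->0 3b->2 3c->0

Fold the examples into a partial DFA from state 0: repeatedly fix the first undefined (state, symbol) met by the shortest-then-alphabetical prefix, trying targets in increasing order and rejecting any under which an Accept and a Reject string meet in one state with the same remainder; add a state when all current targets are rejected. Accepting states are where Accept strings end.
a: 0a undefined. 0a->0: no, ab/b meet in 0 with "b" left. Open state 1: 0a->1.
b: 0b undefined. 0b->0: ok.
c: 0c undefined. 0c->0: no, c/bb meet in 0. 0c->1: no, ab/cb meet in 1 with "b" left. Open state 2: 0c->2.
aa: 1a undefined. 1a->0: no, baab/bb meet in 0. 1a->1: ok.
ab: 1b undefined. 1b->0: no, ab/bb meet in 0. 1b->1: ok.
ac: 1c undefined. 1c->0: no, ac/bb meet in 0. 1c->1: no, ab/aacc meet in 1. 1c->2: ok.
ca: 2a undefined. 2a->0: ok.
cb: 2b undefined. 2b->0: ok.
cc: 2c undefined. 2c->0: no, ccbcb/bb meet in 0. 2c->1: no, ab/aacc meet in 1. 2c->2: no, ac/aacc meet in 2. Open state 3: 2c->3.
cca: 3a undefined. 3a->0: ok.
ccb: 3b undefined. 3b->0: no, ccbcb/bb meet in 0. 3b->1: no, ccbcb/bb meet in 0. 3b->2: ok.
ccc: 3c undefined. 3c->0: ok.
All examples now run through 4 states with every (state, symbol) defined. Accept strings end in {1,2}, Reject strings end in {0,3}; accept={1,2}.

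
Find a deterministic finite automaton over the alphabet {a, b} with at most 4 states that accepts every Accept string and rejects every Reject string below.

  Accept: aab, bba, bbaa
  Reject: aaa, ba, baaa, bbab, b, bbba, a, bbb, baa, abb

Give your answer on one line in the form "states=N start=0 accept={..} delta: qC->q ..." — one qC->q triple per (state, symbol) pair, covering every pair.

State merging on the prefix tree: take the shortest (then alphabetical) example prefix whose next move is undefined and point that move at state 0, else 1, else 2, ...; a target is out if some Accept/Reject pair would then sit in one state with the same input left (inseparable). If every existing state is out, open a new one.
a: 0a undefined. 0a->0: no, aab/b meet in 0 with "b" left. Open state 1: 0a->1.
b: 0b undefined. 0b->0: no, bba/ba meet in 1. 0b->1: ok.
aa: 1a undefined. 1a->0: no, aab/aaa meet in 1. 1a->1: ok.
ab: 1b undefined. 1b->0: no, aab/bbab meet in 0. 1b->1: no, aab/aaa meet in 1. Open state 2: 1b->2.
abb: 2b undefined. 2b->0: ok.
bba: 2a undefined. 2a->0: no, bba/bbb meet in 0. 2a->1: no, aab/bbab meet in 2. 2a->2: ok.
All examples now run through 3 states with every (state, symbol) defined. Accept strings end in {2}, Reject strings end in {0,1}; accept={2}.

states=3 start=0 accept={2} delta: 0a->1 0b->1 1a->1 1b->2 2a->2 2b->0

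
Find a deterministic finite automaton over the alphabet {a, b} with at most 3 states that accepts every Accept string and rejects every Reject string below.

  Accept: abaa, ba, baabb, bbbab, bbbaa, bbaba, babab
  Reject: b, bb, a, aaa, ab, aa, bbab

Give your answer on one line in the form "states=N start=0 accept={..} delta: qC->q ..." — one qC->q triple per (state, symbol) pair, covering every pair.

states=3 start=0 accept={2} delta: 0a->0 0b->1 1a->2 1b->0 2a->2 2b->2

State merging on the prefix tree: take the shortest (then alphabetical) example prefix whose next move is undefined and point that move at state 0, else 1, else 2, ...; a target is out if some Accept/Reject pair would then sit in one state with the same input left (inseparable). If every existing state is out, open a new one.
a: 0a undefined. 0a->0: ok.
b: 0b undefined. 0b->0: no, abaa/b meet in 0. Open state 1: 0b->1.
ba: 1a undefined. 1a->0: no, abaa/a meet in 0. 1a->1: no, abaa/b meet in 1. Open state 2: 1a->2.
bb: 1b undefined. 1b->0: ok.
baa: 2a undefined. 2a->0: no, abaa/bb meet in 0. 2a->1: no, abaa/b meet in 1. 2a->2: ok.
bab: 2b undefined. 2b->0: no, baabb/b meet in 1. 2b->1: no, baabb/bb meet in 0. 2b->2: ok.
All examples now run through 3 states with every (state, symbol) defined. Accept strings end in {2}, Reject strings end in {0,1}; accept={2}.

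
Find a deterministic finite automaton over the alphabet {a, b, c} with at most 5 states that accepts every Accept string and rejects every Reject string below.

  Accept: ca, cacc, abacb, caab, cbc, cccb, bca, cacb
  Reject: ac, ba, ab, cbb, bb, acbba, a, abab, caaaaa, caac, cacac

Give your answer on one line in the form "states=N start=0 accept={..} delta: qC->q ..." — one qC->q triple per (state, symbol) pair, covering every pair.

states=5 start=0 accept={2,4} delta: 0a->0 0b->0 0c->1 1a->2 1b->2 1c->0 2a->3 2b->0 2c->4 3a->0 3b->2 3c->0 4a->0 4b->2 4c->2

Grow the machine one transition at a time. Run the examples from 0; the earliest place one falls off (shortest prefix, ties alphabetical) gets sent to the lowest-numbered state that keeps every Accept/Reject pair distinguishable — a pair clashes when both reach the same state with identical unread suffix — and to a fresh state only if none does.
a: 0a undefined. 0a->0: ok.
b: 0b undefined. 0b->0: ok.
c: 0c undefined. 0c->0: no, ca/ac meet in 0. Open state 1: 0c->1.
ca: 1a undefined. 1a->0: no, ca/ba meet in 0. 1a->1: no, ca/ac meet in 1. Open state 2: 1a->2.
cb: 1b undefined. 1b->0: no, abacb/ba meet in 0. 1b->1: no, ca/acbba meet in 2. 1b->2: ok.
cc: 1c undefined. 1c->0: ok.
caa: 2a undefined. 2a->0: no, caab/ba meet in 0. 2a->1: no, ca/caaaaa meet in 2. 2a->2: no, ca/caaaaa meet in 2. Open state 3: 2a->3.
cac: 2c undefined. 2c->0: no, cacc/ac meet in 1. 2c->1: no, cacc/ba meet in 0. 2c->2: no, cacb/cbb meet in 2 with "b" left. 2c->3: no, cacc/caac meet in 3 with "c" left. Open state 4: 2c->4.
cbb: 2b undefined. 2b->0: ok.
caaa: 3a undefined. 3a->0: ok.
caab: 3b undefined. 3b->0: no, caab/ba meet in 0. 3b->1: no, caab/ac meet in 1. 3b->2: ok.
caac: 3c undefined. 3c->0: ok.
caca: 4a undefined. 4a->0: ok.
cacb: 4b undefined. 4b->0: no, cacb/ba meet in 0. 4b->1: no, cacb/ac meet in 1. 4b->2: ok.
cacc: 4c undefined. 4c->0: no, cacc/ba meet in 0. 4c->1: no, cacc/ac meet in 1. 4c->2: ok.
All examples now run through 5 states with every (state, symbol) defined. Accept strings end in {2,4}, Reject strings end in {0,1}; accept={2,4}.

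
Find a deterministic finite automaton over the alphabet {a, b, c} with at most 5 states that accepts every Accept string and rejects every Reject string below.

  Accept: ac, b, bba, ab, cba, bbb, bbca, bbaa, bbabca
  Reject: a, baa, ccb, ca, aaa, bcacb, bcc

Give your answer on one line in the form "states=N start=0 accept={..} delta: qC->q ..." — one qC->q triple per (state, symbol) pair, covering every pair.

Fold the examples into a partial DFA from state 0: repeatedly fix the first undefined (state, symbol) met by the shortest-then-alphabetical prefix, trying targets in increasing order and rejecting any under which an Accept and a Reject string meet in one state with the same remainder; add a state when all current targets are rejected. Accepting states are where Accept strings end.
a: 0a undefined. 0a->0: ok.
b: 0b undefined. 0b->0: no, b/a meet in 0. Open state 1: 0b->1.
c: 0c undefined. 0c->0: no, ac/a meet in 0. 0c->1: ok.
ba: 1a undefined. 1a->0: ok.
bb: 1b undefined. 1b->0: no, bba/a meet in 0. 1b->1: no, bba/a meet in 0. Open state 2: 1b->2.
bc: 1c undefined. 1c->0: no, ac/ccb meet in 1. 1c->1: no, ac/bcc meet in 1. 1c->2: no, bbb/ccb meet in 2 with "b" left. Open state 3: 1c->3.
bba: 2a undefined. 2a->0: no, bba/a meet in 0. 2a->1: no, bbaa/a meet in 0. 2a->2: ok.
bbb: 2b undefined. 2b->0: no, bbb/a meet in 0. 2b->1: ok.
bbc: 2c undefined. 2c->0: no, bbca/a meet in 0. 2c->1: no, bbca/a meet in 0. 2c->2: ok.
bca: 3a undefined. 3a->0: no, bba/bcacb meet in 2. 3a->1: ok.
bcc: 3c undefined. 3c->0: ok.
ccb: 3b undefined. 3b->0: ok.
All examples now run through 4 states with every (state, symbol) defined. Accept strings end in {1,2}, Reject strings end in {0}; accept={1,2}.

states=4 start=0 accept={1,2} delta: 0a->0 0b->1 0c->1 1a->0 1b->2 1c->3 2a->2 2b->1 2c->2 3a->1 3b->0 3c->0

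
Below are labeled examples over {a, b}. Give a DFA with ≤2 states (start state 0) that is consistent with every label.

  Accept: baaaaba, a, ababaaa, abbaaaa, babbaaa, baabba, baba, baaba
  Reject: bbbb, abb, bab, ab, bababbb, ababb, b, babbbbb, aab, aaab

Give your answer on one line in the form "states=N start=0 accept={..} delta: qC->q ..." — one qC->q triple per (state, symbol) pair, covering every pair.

states=2 start=0 accept={0} delta: 0a->0 0b->1 1a->0 1b->1

State merging on the prefix tree: take the shortest (then alphabetical) example prefix whose next move is undefined and point that move at state 0, else 1, else 2, ...; a target is out if some Accept/Reject pair would then sit in one state with the same input left (inseparable). If every existing state is out, open a new one.
a: 0a undefined. 0a->0: ok.
b: 0b undefined. 0b->0: no, baaaaba/bbbb meet in 0. Open state 1: 0b->1.
ba: 1a undefined. 1a->0: ok.
bb: 1b undefined. 1b->0: no, baaaaba/bbbb meet in 0. 1b->1: ok.
All examples now run through 2 states with every (state, symbol) defined. Accept strings end in {0}, Reject strings end in {1}; accept={0}.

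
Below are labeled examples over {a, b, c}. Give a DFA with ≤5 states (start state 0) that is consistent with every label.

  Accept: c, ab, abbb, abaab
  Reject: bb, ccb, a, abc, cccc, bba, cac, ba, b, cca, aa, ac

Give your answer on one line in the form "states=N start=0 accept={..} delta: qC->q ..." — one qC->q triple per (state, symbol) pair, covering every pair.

Fold the examples into a partial DFA from state 0: repeatedly fix the first undefined (state, symbol) met by the shortest-then-alphabetical prefix, trying targets in increasing order and rejecting any under which an Accept and a Reject string meet in one state with the same remainder; add a state when all current targets are rejected. Accepting states are where Accept strings end.
a: 0a undefined. 0a->0: no, c/ac meet in 0 with "c" left. Open state 1: 0a->1.
b: 0b undefined. 0b->0: ok.
c: 0c undefined. 0c->0: no, c/bb meet in 0. 0c->1: no, c/a meet in 1. Open state 2: 0c->2.
aa: 1a undefined. 1a->0: ok.
ab: 1b undefined. 1b->0: no, c/abc meet in 2. 1b->1: no, ab/a meet in 1. 1b->2: ok.
ac: 1c undefined. 1c->0: ok.
ca: 2a undefined. 2a->0: no, c/cac meet in 2. 2a->1: no, abaab/bb meet in 0. 2a->2: ok.
cc: 2c undefined. 2c->0: ok.
abb: 2b undefined. 2b->0: no, abbb/bb meet in 0. 2b->1: no, abaab/a meet in 1. 2b->2: ok.
All examples now run through 3 states with every (state, symbol) defined. Accept strings end in {2}, Reject strings end in {0,1}; accept={2}.

states=3 start=0 accept={2} delta: 0a->1 0b->0 0c->2 1a->0 1b->2 1c->0 2a->2 2b->2 2c->0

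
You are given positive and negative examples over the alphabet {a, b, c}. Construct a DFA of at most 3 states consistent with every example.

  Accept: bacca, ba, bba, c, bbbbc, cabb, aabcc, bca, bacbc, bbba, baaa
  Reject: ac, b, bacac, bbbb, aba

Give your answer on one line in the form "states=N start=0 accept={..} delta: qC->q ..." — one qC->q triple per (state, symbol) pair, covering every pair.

Fold the examples into a partial DFA from state 0: repeatedly fix the first undefined (state, symbol) met by the shortest-then-alphabetical prefix, trying targets in increasing order and rejecting any under which an Accept and a Reject string meet in one state with the same remainder; add a state when all current targets are rejected. Accepting states are where Accept strings end.
a: 0a undefined. 0a->0: no, ba/aba meet in 0 with "ba" left. Open state 1: 0a->1.
b: 0b undefined. 0b->0: ok.
c: 0c undefined. 0c->0: no, c/b meet in 0. 0c->1: ok.
aa: 1a undefined. 1a->0: no, cabb/b meet in 0. 1a->1: ok.
ab: 1b undefined. 1b->0: no, ba/aba meet in 1. 1b->1: no, ba/aba meet in 1. Open state 2: 1b->2.
ac: 1c undefined. 1c->0: ok.
aba: 2a undefined. 2a->0: ok.
aabc: 2c undefined. 2c->0: ok.
cabb: 2b undefined. 2b->0: no, cabb/ac meet in 0. 2b->1: ok.
All examples now run through 3 states with every (state, symbol) defined. Accept strings end in {1}, Reject strings end in {0}; accept={1}.

states=3 start=0 accept={1} delta: 0a->1 0b->0 0c->1 1a->1 1b->2 1c->0 2a->0 2b->1 2c->0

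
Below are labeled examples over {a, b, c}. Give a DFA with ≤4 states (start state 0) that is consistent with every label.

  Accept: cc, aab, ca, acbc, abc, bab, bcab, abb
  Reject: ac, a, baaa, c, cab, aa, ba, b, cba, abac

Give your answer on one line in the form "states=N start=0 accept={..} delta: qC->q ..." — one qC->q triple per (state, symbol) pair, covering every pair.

Grow the machine one transition at a time. Run the examples from 0; the earliest place one falls off (shortest prefix, ties alphabetical) gets sent to the lowest-numbered state that keeps every Accept/Reject pair distinguishable — a pair clashes when both reach the same state with identical unread suffix — and to a fresh state only if none does.
a: 0a undefined. 0a->0: no, aab/b meet in 0 with "b" left. Open state 1: 0a->1.
b: 0b undefined. 0b->0: no, bcab/cab meet in 0 with "cab" left. 0b->1: ok.
c: 0c undefined. 0c->0: no, cc/c meet in 0. 0c->1: no, cc/ac meet in 1 with "c" left. Open state 2: 0c->2.
aa: 1a undefined. 1a->0: no, aab/a meet in 1. 1a->1: ok.
ab: 1b undefined. 1b->0: no, abc/c meet in 2. 1b->1: no, aab/a meet in 1. 1b->2: no, aab/c meet in 2. Open state 3: 1b->3.
ac: 1c undefined. 1c->0: no, acbc/ac meet in 0. 1c->1: ok.
ca: 2a undefined. 2a->0: ok.
cb: 2b undefined. 2b->0: ok.
cc: 2c undefined. 2c->0: ok.
aba: 3a undefined. 3a->0: ok.
abb: 3b undefined. 3b->0: ok.
abc: 3c undefined. 3c->0: ok.
All examples now run through 4 states with every (state, symbol) defined. Accept strings end in {0,3}, Reject strings end in {1,2}; accept={0,3}.

states=4 start=0 accept={0,3} delta: 0a->1 0b->1 0c->2 1a->1 1b->3 1c->1 2a->0 2b->0 2c->0 3a->0 3b->0 3c->0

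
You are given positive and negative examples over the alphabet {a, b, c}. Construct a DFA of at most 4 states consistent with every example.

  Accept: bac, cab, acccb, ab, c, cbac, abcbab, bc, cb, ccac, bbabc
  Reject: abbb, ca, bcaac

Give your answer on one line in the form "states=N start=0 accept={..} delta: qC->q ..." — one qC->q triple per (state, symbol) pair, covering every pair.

states=4 start=0 accept={1,2} delta: 0a->0 0b->1 0c->1 1a->0 1b->2 1c->2 2a->3 2b->0 2c->0 3a->2 3b->0 3c->1

Grow the machine one transition at a time. Run the examples from 0; the earliest place one falls off (shortest prefix, ties alphabetical) gets sent to the lowest-numbered state that keeps every Accept/Reject pair distinguishable — a pair clashes when both reach the same state with identical unread suffix — and to a fresh state only if none does.
a: 0a undefined. 0a->0: ok.
b: 0b undefined. 0b->0: no, ab/abbb meet in 0. Open state 1: 0b->1.
c: 0c undefined. 0c->0: no, c/ca meet in 0. 0c->1: ok.
ba: 1a undefined. 1a->0: ok.
bb: 1b undefined. 1b->0: no, bac/abbb meet in 1. 1b->1: no, bac/abbb meet in 1. Open state 2: 1b->2.
bc: 1c undefined. 1c->0: no, bac/bcaac meet in 1. 1c->1: no, bac/bcaac meet in 1. 1c->2: ok.
bba: 2a undefined. 2a->0: no, bac/bcaac meet in 1. 2a->1: no, bac/bcaac meet in 1. 2a->2: no, cbac/bcaac meet in 2 with "c" left. Open state 3: 2a->3.
abbb: 2b undefined. 2b->0: ok.
accc: 2c undefined. 2c->0: ok.
bbab: 3b undefined. 3b->0: ok.
bcaa: 3a undefined. 3a->0: no, bac/bcaac meet in 1. 3a->1: no, bc/bcaac meet in 2. 3a->2: ok.
cbac: 3c undefined. 3c->0: no, cbac/abbb meet in 0. 3c->1: ok.
All examples now run through 4 states with every (state, symbol) defined. Accept strings end in {1,2}, Reject strings end in {0}; accept={1,2}.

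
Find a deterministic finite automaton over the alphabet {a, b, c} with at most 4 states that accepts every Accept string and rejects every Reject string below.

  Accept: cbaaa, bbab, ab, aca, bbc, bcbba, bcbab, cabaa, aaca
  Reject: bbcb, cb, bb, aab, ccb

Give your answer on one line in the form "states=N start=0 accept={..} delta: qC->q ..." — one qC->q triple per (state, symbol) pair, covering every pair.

states=3 start=0 accept={1,2} delta: 0a->1 0b->0 0c->2 1a->0 1b->1 1c->0 2a->1 2b->0 2c->0

Fold the examples into a partial DFA from state 0: repeatedly fix the first undefined (state, symbol) met by the shortest-then-alphabetical prefix, trying targets in increasing order and rejecting any under which an Accept and a Reject string meet in one state with the same remainder; add a state when all current targets are rejected. Accepting states are where Accept strings end.
a: 0a undefined. 0a->0: no, ab/aab meet in 0 with "b" left. Open state 1: 0a->1.
b: 0b undefined. 0b->0: ok.
c: 0c undefined. 0c->0: no, bbc/bbcb meet in 0. 0c->1: no, bbab/bbcb meet in 1 with "b" left. Open state 2: 0c->2.
aa: 1a undefined. 1a->0: ok.
ab: 1b undefined. 1b->0: no, bbab/bb meet in 0. 1b->1: ok.
ac: 1c undefined. 1c->0: ok.
ca: 2a undefined. 2a->0: no, cabaa/bb meet in 0. 2a->1: ok.
cb: 2b undefined. 2b->0: ok.
cc: 2c undefined. 2c->0: ok.
All examples now run through 3 states with every (state, symbol) defined. Accept strings end in {1,2}, Reject strings end in {0}; accept={1,2}.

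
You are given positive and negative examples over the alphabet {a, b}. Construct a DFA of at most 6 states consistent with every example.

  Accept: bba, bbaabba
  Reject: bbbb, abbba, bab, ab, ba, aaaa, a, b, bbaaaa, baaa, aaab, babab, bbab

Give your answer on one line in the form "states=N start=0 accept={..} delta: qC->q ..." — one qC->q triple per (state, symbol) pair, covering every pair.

states=4 start=0 accept={3} delta: 0a->0 0b->1 1a->0 1b->2 2a->3 2b->0 3a->0 3b->0

Fold the examples into a partial DFA from state 0: repeatedly fix the first undefined (state, symbol) met by the shortest-then-alphabetical prefix, trying targets in increasing order and rejecting any under which an Accept and a Reject string meet in one state with the same remainder; add a state when all current targets are rejected. Accepting states are where Accept strings end.
a: 0a undefined. 0a->0: ok.
b: 0b undefined. 0b->0: no, bba/bbbb meet in 0. Open state 1: 0b->1.
ba: 1a undefined. 1a->0: ok.
bb: 1b undefined. 1b->0: no, bba/bbbb meet in 0. 1b->1: no, bba/abbba meet in 0. Open state 2: 1b->2.
bba: 2a undefined. 2a->0: no, bba/ba meet in 0. 2a->1: no, bba/bab meet in 1. 2a->2: no, bba/bbaaaa meet in 2. Open state 3: 2a->3.
bbb: 2b undefined. 2b->0: ok.
bbaa: 3a undefined. 3a->0: ok.
bbab: 3b undefined. 3b->0: ok.
All examples now run through 4 states with every (state, symbol) defined. Accept strings end in {3}, Reject strings end in {0,1}; accept={3}.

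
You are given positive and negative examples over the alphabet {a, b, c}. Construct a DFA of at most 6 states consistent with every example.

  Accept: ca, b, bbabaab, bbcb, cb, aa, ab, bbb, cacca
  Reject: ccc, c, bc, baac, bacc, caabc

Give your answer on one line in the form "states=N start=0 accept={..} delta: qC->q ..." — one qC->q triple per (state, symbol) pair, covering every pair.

states=2 start=0 accept={0} delta: 0a->0 0b->0 0c->1 1a->0 1b->0 1c->1

Grow the machine one transition at a time. Run the examples from 0; the earliest place one falls off (shortest prefix, ties alphabetical) gets sent to the lowest-numbered state that keeps every Accept/Reject pair distinguishable — a pair clashes when both reach the same state with identical unread suffix — and to a fresh state only if none does.
a: 0a undefined. 0a->0: ok.
b: 0b undefined. 0b->0: ok.
c: 0c undefined. 0c->0: no, ca/ccc meet in 0. Open state 1: 0c->1.
ca: 1a undefined. 1a->0: ok.
cb: 1b undefined. 1b->0: ok.
cc: 1c undefined. 1c->0: no, ca/bacc meet in 0. 1c->1: ok.
All examples now run through 2 states with every (state, symbol) defined. Accept strings end in {0}, Reject strings end in {1}; accept={0}.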